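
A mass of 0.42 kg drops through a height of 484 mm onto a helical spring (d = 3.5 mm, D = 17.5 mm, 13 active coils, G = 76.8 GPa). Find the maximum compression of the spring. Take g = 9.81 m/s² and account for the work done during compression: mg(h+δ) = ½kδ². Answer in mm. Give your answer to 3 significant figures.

14.1 mm

k = Gd⁴/(8D³N_a) = (76.8×10³)(3.5⁴)/(8·17.5³·13) = 20.677 N/mm
W = mg = 0.42 × 9.81 = 4.1202 N
½kδ² − Wδ − Wh = 0 → δ = (W + √(W² + 2kWh))/k
δ = (4.1202 + √(16.976 + 82466.9))/20.677 = (4.1202 + 287.2)/20.677 = 14.089 mm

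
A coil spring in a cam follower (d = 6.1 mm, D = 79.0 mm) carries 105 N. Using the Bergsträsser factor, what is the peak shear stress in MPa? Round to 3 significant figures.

Spring index C = D/d = 79.0/6.1 = 12.9508
K_B = (4C+2)/(4C−3) = 53.803/48.803 = 1.1025
τ₀ = 8FD/(πd³) = 8·105·79.0/(π·6.1³) = 66360/713.08 = 93.061 MPa
τ_max = K·τ₀ = 1.1025 × 93.061 = 102.6 MPa

103 MPa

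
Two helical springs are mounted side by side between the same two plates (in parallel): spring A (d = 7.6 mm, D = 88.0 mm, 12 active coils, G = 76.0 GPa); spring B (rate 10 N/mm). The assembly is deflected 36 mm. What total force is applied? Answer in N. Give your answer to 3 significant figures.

500 N

k_A = Gd⁴/(8D³N_a) = (76.0×10³)(7.6⁴)/(8·88.0³·12) = 3.8757 N/mm
Parallel: k_eq = 3.8757 + 10 = 13.876 N/mm
F = k_eq·δ = 13.876·36 = 499.52 N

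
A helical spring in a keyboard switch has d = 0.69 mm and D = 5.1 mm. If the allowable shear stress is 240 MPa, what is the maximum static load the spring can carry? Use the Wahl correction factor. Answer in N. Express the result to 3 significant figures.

5.06 N

C = D/d = 5.1/0.69 = 7.3913
K_W = (4C−1)/(4C−4) + 0.615/C = 28.565/25.565 + 0.0832 = 1.2006
τ_max = K·8FD/(πd³) → F_max = τ_allow·πd³/(8DK)
F_max = 240·π·0.69³/(8·5.1·1.2006) = 247.69/48.983 = 5.0567 N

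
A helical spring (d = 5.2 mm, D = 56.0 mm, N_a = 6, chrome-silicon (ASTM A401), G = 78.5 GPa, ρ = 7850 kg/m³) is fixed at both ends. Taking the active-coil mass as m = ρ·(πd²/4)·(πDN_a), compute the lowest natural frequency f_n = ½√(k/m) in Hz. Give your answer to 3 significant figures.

k = Gd⁴/(8D³N_a) = (78.5×10³)(5.2⁴)/(8·56.0³·6) = 6.8089 N/mm = 6808.9 N/m
Wire length L = πDN_a = π·56.0·6 = 1055.6 mm
m = ρ·(πd²/4)·L = 7850 × 21.237×10⁻⁶ m² × 1.0556 m = 0.17598 kg
f_n = ½√(k/m) = 0.5·√(6808.9/0.17598) = 0.5·√(38692) = 98.352 Hz

98.4 Hz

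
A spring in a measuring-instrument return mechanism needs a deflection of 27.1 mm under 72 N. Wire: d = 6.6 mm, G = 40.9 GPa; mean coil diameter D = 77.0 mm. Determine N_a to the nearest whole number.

8

Required rate k = F/δ = 72/27.1 = 2.6568 N/mm
N_a = Gd⁴/(8D³k) = (40.9×10³ × 6.6⁴)/(8 × 77.0³ × 2.6568)
    = 7.76067e+07 / 9.70343e+06 = 7.998 → 8 coils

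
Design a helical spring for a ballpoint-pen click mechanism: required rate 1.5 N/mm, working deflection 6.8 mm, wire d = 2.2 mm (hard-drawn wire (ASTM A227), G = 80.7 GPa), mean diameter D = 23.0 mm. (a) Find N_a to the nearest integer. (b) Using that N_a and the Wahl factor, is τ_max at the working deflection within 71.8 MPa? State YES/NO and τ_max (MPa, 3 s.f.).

(a) 13 coils; (b) YES, τ_max = 63.6 MPa

N_a = Gd⁴/(8D³k) = (80.7×10³)(2.2⁴)/(8·23.0³·1.5) = 12.95 → N_a = 13
Actual rate k = Gd⁴/(8D³·13) = 1.494 N/mm
Working load F = kδ = 1.494·6.8 = 10.159 N
C = 23.0/2.2 = 10.4545; K_W = (4C−1)/(4C−4)+0.615/C = 1.1382
τ_max = K_W·8FD/(πd³) = 1.1382·55.88 = 63.6 MPa
τ_max ≤ 71.8 MPa → acceptable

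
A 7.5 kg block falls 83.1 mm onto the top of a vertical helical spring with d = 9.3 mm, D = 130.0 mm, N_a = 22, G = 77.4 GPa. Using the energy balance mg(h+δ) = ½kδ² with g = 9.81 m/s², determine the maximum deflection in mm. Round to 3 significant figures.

k = Gd⁴/(8D³N_a) = (77.4×10³)(9.3⁴)/(8·130.0³·22) = 1.4974 N/mm
W = mg = 7.5 × 9.81 = 73.575 N
½kδ² − Wδ − Wh = 0 → δ = (W + √(W² + 2kWh))/k
δ = (73.575 + √(5413.3 + 18310.1))/1.4974 = (73.575 + 154.02)/1.4974 = 152 mm

152 mm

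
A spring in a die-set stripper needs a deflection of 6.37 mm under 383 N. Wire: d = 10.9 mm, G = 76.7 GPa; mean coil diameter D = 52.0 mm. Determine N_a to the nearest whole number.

16

Required rate k = F/δ = 383/6.37 = 60.126 N/mm
N_a = Gd⁴/(8D³k) = (76.7×10³ × 10.9⁴)/(8 × 52.0³ × 60.126)
    = 1.08268e+09 / 6.76331e+07 = 16.01 → 16 coils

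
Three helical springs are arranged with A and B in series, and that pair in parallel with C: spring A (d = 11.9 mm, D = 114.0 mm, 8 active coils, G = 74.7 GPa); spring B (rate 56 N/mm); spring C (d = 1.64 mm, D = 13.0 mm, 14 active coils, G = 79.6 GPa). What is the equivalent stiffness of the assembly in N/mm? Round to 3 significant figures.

k_A = Gd⁴/(8D³N_a) = (74.7×10³)(11.9⁴)/(8·114.0³·8) = 15.798 N/mm
k_C = Gd⁴/(8D³N_a) = (79.6×10³)(1.64⁴)/(8·13.0³·14) = 2.3401 N/mm
Springs A,B series: k_AB = 1/(1/15.798+1/56) = 12.322 N/mm; parallel with C: k_eq = 12.322+2.3401 = 14.662 N/mm

14.7 N/mm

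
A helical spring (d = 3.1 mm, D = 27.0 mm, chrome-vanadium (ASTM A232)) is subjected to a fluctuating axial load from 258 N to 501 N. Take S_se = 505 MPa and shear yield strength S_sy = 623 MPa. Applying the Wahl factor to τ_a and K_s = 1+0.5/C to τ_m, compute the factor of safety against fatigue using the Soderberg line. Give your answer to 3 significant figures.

C = D/d = 27.0/3.1 = 8.7097; K_W = (4C−1)/(4C−4)+0.615/C = 1.1679; K_s = 1+0.5/C = 1.0574
F_a = (F_max−F_min)/2 = 121.5 N; F_m = (F_max+F_min)/2 = 379.5 N
τ_a = K_W·8F_aD/(πd³) = 1.1679 × 280.41 = 327.49 MPa
τ_m = K_s·8F_mD/(πd³) = 1.0574 × 875.85 = 926.13 MPa
Soderberg: 1/n_f = τ_a/S_se + τ_m/S_sy = 327.49/505 + 926.13/623 = 0.64849 + 1.48657 = 2.1351
n_f = 1/2.1351 = 0.4684

0.468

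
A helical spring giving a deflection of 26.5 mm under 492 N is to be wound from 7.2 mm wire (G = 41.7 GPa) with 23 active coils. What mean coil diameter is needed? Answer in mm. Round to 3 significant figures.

32.0 mm

Required rate k = F/δ = 492/26.5 = 18.566 N/mm
D = (Gd⁴/(8N_a·k))^(1/3) = (41.7×10³·7.2⁴/(8·23·18.566))^(1/3)
  = (32804.2)^(1/3) = 32.0118 mm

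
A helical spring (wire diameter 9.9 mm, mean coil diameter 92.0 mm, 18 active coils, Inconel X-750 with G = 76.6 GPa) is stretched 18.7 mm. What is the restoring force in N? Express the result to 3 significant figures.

123 N

k = Gd⁴/(8D³N_a) = (76.6×10³)(9.9⁴)/(8·92.0³·18) = 6.5621 N/mm
F = k·δ = 6.5621 × 18.7 = 122.71 N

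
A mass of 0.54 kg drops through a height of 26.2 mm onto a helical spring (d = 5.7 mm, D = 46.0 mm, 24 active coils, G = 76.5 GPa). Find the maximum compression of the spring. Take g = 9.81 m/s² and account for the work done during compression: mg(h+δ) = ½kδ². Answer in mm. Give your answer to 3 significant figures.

9.33 mm

k = Gd⁴/(8D³N_a) = (76.5×10³)(5.7⁴)/(8·46.0³·24) = 4.321 N/mm
W = mg = 0.54 × 9.81 = 5.2974 N
½kδ² − Wδ − Wh = 0 → δ = (W + √(W² + 2kWh))/k
δ = (5.2974 + √(28.062 + 1199.44))/4.321 = (5.2974 + 35.036)/4.321 = 9.3342 mm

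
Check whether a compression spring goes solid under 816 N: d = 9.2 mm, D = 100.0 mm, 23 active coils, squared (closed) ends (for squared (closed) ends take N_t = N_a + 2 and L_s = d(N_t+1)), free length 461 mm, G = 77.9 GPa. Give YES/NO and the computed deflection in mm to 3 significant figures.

k = Gd⁴/(8D³N_a) = (77.9×10³)(9.2⁴)/(8·100.0³·23) = 3.033 N/mm
N_t = 25; L_s = 9.2·26 = 239.2 mm; δ_solid = L₀ − L_s = 461 − 239.2 = 221.8 mm
δ = F/k = 816/3.033 = 269.04 mm
δ ≥ δ_solid → spring goes solid

YES, δ = 269 mm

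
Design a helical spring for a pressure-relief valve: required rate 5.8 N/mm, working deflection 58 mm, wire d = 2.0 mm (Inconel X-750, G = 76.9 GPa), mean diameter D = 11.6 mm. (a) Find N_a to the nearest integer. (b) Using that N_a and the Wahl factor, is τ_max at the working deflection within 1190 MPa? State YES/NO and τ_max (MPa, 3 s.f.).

N_a = Gd⁴/(8D³k) = (76.9×10³)(2.0⁴)/(8·11.6³·5.8) = 16.99 → N_a = 17
Actual rate k = Gd⁴/(8D³·17) = 5.7961 N/mm
Working load F = kδ = 5.7961·58 = 336.17 N
C = 11.6/2.0 = 5.8000; K_W = (4C−1)/(4C−4)+0.615/C = 1.2623
τ_max = K_W·8FD/(πd³) = 1.2623·1241.3 = 1566.8 MPa
τ_max > 1190 MPa → exceeds allowable

(a) 17 coils; (b) NO, τ_max = 1570 MPa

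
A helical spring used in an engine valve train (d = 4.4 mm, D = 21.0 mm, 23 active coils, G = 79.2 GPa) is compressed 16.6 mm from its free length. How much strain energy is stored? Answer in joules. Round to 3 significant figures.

k = Gd⁴/(8D³N_a) = (79.2×10³)(4.4⁴)/(8·21.0³·23) = 17.42 N/mm
U = ½kδ² = 0.5 × 17.42 × 16.6² = 2400.2 N·mm = 2.4002 J

2.40 J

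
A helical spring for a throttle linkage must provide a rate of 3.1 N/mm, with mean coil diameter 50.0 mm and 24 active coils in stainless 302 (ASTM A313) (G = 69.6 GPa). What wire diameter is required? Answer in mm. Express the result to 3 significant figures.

5.72 mm

d = (8D³N_a·k / G)^(1/4) = (8·50.0³·24·3.1 / (69.6×10³))^0.25
  = (1069)^0.25 = 5.7180 mm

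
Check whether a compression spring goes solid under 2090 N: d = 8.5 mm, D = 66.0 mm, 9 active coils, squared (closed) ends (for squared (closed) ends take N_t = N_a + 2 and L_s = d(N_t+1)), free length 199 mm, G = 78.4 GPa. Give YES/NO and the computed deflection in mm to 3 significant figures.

YES, δ = 106 mm

k = Gd⁴/(8D³N_a) = (78.4×10³)(8.5⁴)/(8·66.0³·9) = 19.771 N/mm
N_t = 11; L_s = 8.5·12 = 102 mm; δ_solid = L₀ − L_s = 199 − 102 = 97 mm
δ = F/k = 2090/19.771 = 105.71 mm
δ ≥ δ_solid → spring goes solid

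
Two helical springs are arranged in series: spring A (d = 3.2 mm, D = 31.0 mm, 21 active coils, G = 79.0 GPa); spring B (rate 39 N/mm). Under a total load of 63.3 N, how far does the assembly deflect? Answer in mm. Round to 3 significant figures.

39.9 mm

k_A = Gd⁴/(8D³N_a) = (79.0×10³)(3.2⁴)/(8·31.0³·21) = 1.6551 N/mm
Series: 1/k_eq = 1/1.6551 + 1/39 = 0.62982; k_eq = 1.5877 N/mm
δ = F/k_eq = 63.3/1.5877 = 39.868 mm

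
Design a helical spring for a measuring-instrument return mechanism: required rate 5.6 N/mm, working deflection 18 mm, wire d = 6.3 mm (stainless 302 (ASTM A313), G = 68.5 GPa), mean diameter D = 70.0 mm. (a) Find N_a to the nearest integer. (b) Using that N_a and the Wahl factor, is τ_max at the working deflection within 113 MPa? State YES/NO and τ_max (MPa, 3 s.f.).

(a) 7 coils; (b) YES, τ_max = 81.4 MPa

N_a = Gd⁴/(8D³k) = (68.5×10³)(6.3⁴)/(8·70.0³·5.6) = 7.022 → N_a = 7
Actual rate k = Gd⁴/(8D³·7) = 5.6179 N/mm
Working load F = kδ = 5.6179·18 = 101.12 N
C = 70.0/6.3 = 11.1111; K_W = (4C−1)/(4C−4)+0.615/C = 1.1295
τ_max = K_W·8FD/(πd³) = 1.1295·72.087 = 81.425 MPa
τ_max ≤ 113 MPa → acceptable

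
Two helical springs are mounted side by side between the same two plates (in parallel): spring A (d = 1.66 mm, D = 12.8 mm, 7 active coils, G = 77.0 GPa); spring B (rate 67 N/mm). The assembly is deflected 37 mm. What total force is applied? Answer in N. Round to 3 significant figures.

2660 N

k_A = Gd⁴/(8D³N_a) = (77.0×10³)(1.66⁴)/(8·12.8³·7) = 4.9786 N/mm
Parallel: k_eq = 4.9786 + 67 = 71.979 N/mm
F = k_eq·δ = 71.979·37 = 2663.2 N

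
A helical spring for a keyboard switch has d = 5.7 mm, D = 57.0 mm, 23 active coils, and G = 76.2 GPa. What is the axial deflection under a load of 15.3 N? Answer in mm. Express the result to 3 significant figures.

6.48 mm

k = Gd⁴/(8D³N_a) = (76.2×10³)(5.7⁴)/(8·57.0³·23) = 2.3605 N/mm
δ = F/k = 15.3 / 2.3605 = 6.4816 mm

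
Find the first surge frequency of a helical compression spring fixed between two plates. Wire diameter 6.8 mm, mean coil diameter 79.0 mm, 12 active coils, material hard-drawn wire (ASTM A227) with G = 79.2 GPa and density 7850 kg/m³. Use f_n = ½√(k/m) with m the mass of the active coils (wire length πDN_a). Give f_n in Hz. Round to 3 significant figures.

k = Gd⁴/(8D³N_a) = (79.2×10³)(6.8⁴)/(8·79.0³·12) = 3.5777 N/mm = 3577.7 N/m
Wire length L = πDN_a = π·79.0·12 = 2978.2 mm
m = ρ·(πd²/4)·L = 7850 × 36.317×10⁻⁶ m² × 2.9782 m = 0.84905 kg
f_n = ½√(k/m) = 0.5·√(3577.7/0.84905) = 0.5·√(4213.8) = 32.457 Hz

32.5 Hz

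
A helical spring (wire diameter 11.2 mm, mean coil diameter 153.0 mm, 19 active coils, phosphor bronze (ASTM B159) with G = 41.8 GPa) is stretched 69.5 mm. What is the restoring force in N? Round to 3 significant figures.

k = Gd⁴/(8D³N_a) = (41.8×10³)(11.2⁴)/(8·153.0³·19) = 1.2082 N/mm
F = k·δ = 1.2082 × 69.5 = 83.968 N

84.0 N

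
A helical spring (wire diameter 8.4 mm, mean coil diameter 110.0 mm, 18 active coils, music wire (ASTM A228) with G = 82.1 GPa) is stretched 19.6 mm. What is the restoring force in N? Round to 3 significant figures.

k = Gd⁴/(8D³N_a) = (82.1×10³)(8.4⁴)/(8·110.0³·18) = 2.1327 N/mm
F = k·δ = 2.1327 × 19.6 = 41.8 N

41.8 N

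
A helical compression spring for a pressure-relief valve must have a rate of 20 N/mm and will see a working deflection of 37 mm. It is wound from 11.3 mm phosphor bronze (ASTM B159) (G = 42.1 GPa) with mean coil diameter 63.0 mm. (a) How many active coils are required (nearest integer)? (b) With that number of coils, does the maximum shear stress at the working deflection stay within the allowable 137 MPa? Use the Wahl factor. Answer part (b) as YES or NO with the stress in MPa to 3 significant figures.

(a) 17 coils; (b) YES, τ_max = 106 MPa

N_a = Gd⁴/(8D³k) = (42.1×10³)(11.3⁴)/(8·63.0³·20) = 17.16 → N_a = 17
Actual rate k = Gd⁴/(8D³·17) = 20.185 N/mm
Working load F = kδ = 20.185·37 = 746.86 N
C = 63.0/11.3 = 5.5752; K_W = (4C−1)/(4C−4)+0.615/C = 1.2742
τ_max = K_W·8FD/(πd³) = 1.2742·83.039 = 105.81 MPa
τ_max ≤ 137 MPa → acceptable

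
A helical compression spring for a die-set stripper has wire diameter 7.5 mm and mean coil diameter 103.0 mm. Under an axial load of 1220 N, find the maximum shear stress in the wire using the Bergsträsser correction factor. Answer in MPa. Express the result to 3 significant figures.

832 MPa

Spring index C = D/d = 103.0/7.5 = 13.7333
K_B = (4C+2)/(4C−3) = 56.933/51.933 = 1.0963
τ₀ = 8FD/(πd³) = 8·1220·103.0/(π·7.5³) = 1.00528e+06/1325.4 = 758.5 MPa
τ_max = K·τ₀ = 1.0963 × 758.5 = 831.52 MPa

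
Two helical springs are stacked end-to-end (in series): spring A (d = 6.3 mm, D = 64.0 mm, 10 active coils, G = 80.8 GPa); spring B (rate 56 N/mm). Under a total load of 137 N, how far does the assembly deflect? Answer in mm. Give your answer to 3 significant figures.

k_A = Gd⁴/(8D³N_a) = (80.8×10³)(6.3⁴)/(8·64.0³·10) = 6.0694 N/mm
Series: 1/k_eq = 1/6.0694 + 1/56 = 0.18262; k_eq = 5.4759 N/mm
δ = F/k_eq = 137/5.4759 = 25.019 mm

25.0 mm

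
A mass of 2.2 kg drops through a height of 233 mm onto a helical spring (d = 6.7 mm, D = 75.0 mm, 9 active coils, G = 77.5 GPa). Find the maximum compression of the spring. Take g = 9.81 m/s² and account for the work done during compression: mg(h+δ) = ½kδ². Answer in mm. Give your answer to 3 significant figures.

48.6 mm

k = Gd⁴/(8D³N_a) = (77.5×10³)(6.7⁴)/(8·75.0³·9) = 5.1414 N/mm
W = mg = 2.2 × 9.81 = 21.582 N
½kδ² − Wδ − Wh = 0 → δ = (W + √(W² + 2kWh))/k
δ = (21.582 + √(465.78 + 51708.5))/5.1414 = (21.582 + 228.42)/5.1414 = 48.624 mm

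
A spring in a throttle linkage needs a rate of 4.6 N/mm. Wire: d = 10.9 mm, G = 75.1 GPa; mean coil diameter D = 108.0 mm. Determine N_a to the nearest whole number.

N_a = Gd⁴/(8D³k) = (75.1×10³ × 10.9⁴)/(8 × 108.0³ × 4.6)
    = 1.0601e+09 / 4.63574e+07 = 22.87 → 23 coils

23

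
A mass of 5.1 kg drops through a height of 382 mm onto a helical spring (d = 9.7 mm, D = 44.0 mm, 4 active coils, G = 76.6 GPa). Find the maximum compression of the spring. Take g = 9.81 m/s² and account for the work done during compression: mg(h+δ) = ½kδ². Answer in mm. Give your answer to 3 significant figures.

k = Gd⁴/(8D³N_a) = (76.6×10³)(9.7⁴)/(8·44.0³·4) = 248.78 N/mm
W = mg = 5.1 × 9.81 = 50.031 N
½kδ² − Wδ − Wh = 0 → δ = (W + √(W² + 2kWh))/k
δ = (50.031 + √(2503.1 + 9.50912e+06))/248.78 = (50.031 + 3084.1)/248.78 = 12.598 mm

12.6 mm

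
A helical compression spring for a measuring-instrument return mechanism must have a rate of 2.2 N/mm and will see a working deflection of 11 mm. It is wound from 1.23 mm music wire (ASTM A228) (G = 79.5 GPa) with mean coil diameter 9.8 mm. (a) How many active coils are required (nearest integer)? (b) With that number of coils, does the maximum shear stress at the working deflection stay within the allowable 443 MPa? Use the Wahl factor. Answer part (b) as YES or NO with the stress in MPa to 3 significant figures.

N_a = Gd⁴/(8D³k) = (79.5×10³)(1.23⁴)/(8·9.8³·2.2) = 10.98 → N_a = 11
Actual rate k = Gd⁴/(8D³·11) = 2.197 N/mm
Working load F = kδ = 2.197·11 = 24.167 N
C = 9.8/1.23 = 7.9675; K_W = (4C−1)/(4C−4)+0.615/C = 1.1848
τ_max = K_W·8FD/(πd³) = 1.1848·324.09 = 384 MPa
τ_max ≤ 443 MPa → acceptable

(a) 11 coils; (b) YES, τ_max = 384 MPa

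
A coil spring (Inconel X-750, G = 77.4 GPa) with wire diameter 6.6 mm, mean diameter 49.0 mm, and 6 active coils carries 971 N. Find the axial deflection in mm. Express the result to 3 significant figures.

37.3 mm

k = Gd⁴/(8D³N_a) = (77.4×10³)(6.6⁴)/(8·49.0³·6) = 26.007 N/mm
δ = F/k = 971 / 26.007 = 37.336 mm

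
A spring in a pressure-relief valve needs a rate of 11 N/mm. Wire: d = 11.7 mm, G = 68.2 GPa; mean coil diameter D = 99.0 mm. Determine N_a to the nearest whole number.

15

N_a = Gd⁴/(8D³k) = (68.2×10³ × 11.7⁴)/(8 × 99.0³ × 11)
    = 1.27799e+09 / 8.53863e+07 = 14.97 → 15 coils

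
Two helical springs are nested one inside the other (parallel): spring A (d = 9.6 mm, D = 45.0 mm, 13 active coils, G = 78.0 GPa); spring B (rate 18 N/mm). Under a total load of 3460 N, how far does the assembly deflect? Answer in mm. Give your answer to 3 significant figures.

k_A = Gd⁴/(8D³N_a) = (78.0×10³)(9.6⁴)/(8·45.0³·13) = 69.905 N/mm
Parallel: k_eq = 69.905 + 18 = 87.905 N/mm
δ = F/k_eq = 3460/87.905 = 39.361 mm

39.4 mm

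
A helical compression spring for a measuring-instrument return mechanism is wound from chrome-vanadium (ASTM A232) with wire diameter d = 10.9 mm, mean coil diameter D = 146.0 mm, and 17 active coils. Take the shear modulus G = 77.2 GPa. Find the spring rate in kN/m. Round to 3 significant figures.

2.57 kN/m

k = Gd⁴/(8D³N_a) = (77.2×10³ × 10.9⁴) / (8 × 146.0³ × 17)
  = 1.08974e+09 / 4.2325e+08 = 2.5747 N/mm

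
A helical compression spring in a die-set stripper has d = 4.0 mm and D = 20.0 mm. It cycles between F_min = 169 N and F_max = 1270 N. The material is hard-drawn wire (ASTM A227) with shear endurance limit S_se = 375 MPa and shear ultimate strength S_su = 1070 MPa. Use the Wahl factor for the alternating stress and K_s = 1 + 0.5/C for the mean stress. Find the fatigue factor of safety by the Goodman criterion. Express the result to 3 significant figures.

C = D/d = 20.0/4.0 = 5.0000; K_W = (4C−1)/(4C−4)+0.615/C = 1.3105; K_s = 1+0.5/C = 1.1000
F_a = (F_max−F_min)/2 = 550.5 N; F_m = (F_max+F_min)/2 = 719.5 N
τ_a = K_W·8F_aD/(πd³) = 1.3105 × 438.07 = 574.1 MPa
τ_m = K_s·8F_mD/(πd³) = 1.1000 × 572.56 = 629.82 MPa
Goodman: 1/n_f = τ_a/S_se + τ_m/S_su = 574.1/375 + 629.82/1070 = 1.53092 + 0.58861 = 2.1195
n_f = 1/2.1195 = 0.4718

0.472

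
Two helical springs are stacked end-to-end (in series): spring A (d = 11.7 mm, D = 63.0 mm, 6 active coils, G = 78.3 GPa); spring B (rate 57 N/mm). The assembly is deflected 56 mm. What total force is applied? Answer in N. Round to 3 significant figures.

k_A = Gd⁴/(8D³N_a) = (78.3×10³)(11.7⁴)/(8·63.0³·6) = 122.25 N/mm
Series: 1/k_eq = 1/122.25 + 1/57 = 0.025724; k_eq = 38.874 N/mm
F = k_eq·δ = 38.874·56 = 2177 N

2180 N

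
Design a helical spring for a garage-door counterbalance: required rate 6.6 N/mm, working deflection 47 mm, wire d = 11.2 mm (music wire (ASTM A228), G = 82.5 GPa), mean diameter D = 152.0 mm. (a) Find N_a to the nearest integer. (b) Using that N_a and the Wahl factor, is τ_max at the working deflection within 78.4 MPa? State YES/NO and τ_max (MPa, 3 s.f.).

N_a = Gd⁴/(8D³k) = (82.5×10³)(11.2⁴)/(8·152.0³·6.6) = 7.001 → N_a = 7
Actual rate k = Gd⁴/(8D³·7) = 6.601 N/mm
Working load F = kδ = 6.601·47 = 310.25 N
C = 152.0/11.2 = 13.5714; K_W = (4C−1)/(4C−4)+0.615/C = 1.1050
τ_max = K_W·8FD/(πd³) = 1.1050·85.474 = 94.447 MPa
τ_max > 78.4 MPa → exceeds allowable

(a) 7 coils; (b) NO, τ_max = 94.4 MPa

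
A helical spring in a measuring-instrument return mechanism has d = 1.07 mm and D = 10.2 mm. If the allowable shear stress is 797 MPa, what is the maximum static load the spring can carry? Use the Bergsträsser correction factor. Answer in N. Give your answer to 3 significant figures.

32.9 N

C = D/d = 10.2/1.07 = 9.5327
K_B = (4C+2)/(4C−3) = 40.131/35.131 = 1.1423
τ_max = K·8FD/(πd³) → F_max = τ_allow·πd³/(8DK)
F_max = 797·π·1.07³/(8·10.2·1.1423) = 3067.3/93.214 = 32.906 N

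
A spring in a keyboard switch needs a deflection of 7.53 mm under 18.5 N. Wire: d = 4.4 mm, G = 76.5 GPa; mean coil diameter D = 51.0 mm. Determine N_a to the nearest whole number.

11

Required rate k = F/δ = 18.5/7.53 = 2.4568 N/mm
N_a = Gd⁴/(8D³k) = (76.5×10³ × 4.4⁴)/(8 × 51.0³ × 2.4568)
    = 2.86729e+07 / 2.60722e+06 = 11 → 11 coils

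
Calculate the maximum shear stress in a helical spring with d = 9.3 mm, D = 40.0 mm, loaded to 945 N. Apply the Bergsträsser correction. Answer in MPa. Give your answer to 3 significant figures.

Spring index C = D/d = 40.0/9.3 = 4.3011
K_B = (4C+2)/(4C−3) = 19.204/14.204 = 1.3520
τ₀ = 8FD/(πd³) = 8·945·40.0/(π·9.3³) = 302400/2527 = 119.67 MPa
τ_max = K·τ₀ = 1.3520 × 119.67 = 161.79 MPa

162 MPa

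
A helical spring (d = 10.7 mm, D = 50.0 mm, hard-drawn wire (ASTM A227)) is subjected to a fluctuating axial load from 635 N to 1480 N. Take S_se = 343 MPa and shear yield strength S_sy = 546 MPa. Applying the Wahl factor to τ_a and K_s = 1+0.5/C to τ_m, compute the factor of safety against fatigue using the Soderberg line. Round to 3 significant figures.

C = D/d = 50.0/10.7 = 4.6729; K_W = (4C−1)/(4C−4)+0.615/C = 1.3358; K_s = 1+0.5/C = 1.1070
F_a = (F_max−F_min)/2 = 422.5 N; F_m = (F_max+F_min)/2 = 1057.5 N
τ_a = K_W·8F_aD/(πd³) = 1.3358 × 43.912 = 58.658 MPa
τ_m = K_s·8F_mD/(πd³) = 1.1070 × 109.91 = 121.67 MPa
Soderberg: 1/n_f = τ_a/S_se + τ_m/S_sy = 58.658/343 + 121.67/546 = 0.17102 + 0.22284 = 0.39386
n_f = 1/0.39386 = 2.539

2.54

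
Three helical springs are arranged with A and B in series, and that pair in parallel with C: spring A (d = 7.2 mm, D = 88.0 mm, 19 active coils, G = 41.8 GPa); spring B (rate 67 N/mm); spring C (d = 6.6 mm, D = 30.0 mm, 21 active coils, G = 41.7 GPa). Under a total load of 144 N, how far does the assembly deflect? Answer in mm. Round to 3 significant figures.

7.78 mm

k_A = Gd⁴/(8D³N_a) = (41.8×10³)(7.2⁴)/(8·88.0³·19) = 1.0845 N/mm
k_C = Gd⁴/(8D³N_a) = (41.7×10³)(6.6⁴)/(8·30.0³·21) = 17.444 N/mm
Springs A,B series: k_AB = 1/(1/1.0845+1/67) = 1.0672 N/mm; parallel with C: k_eq = 1.0672+17.444 = 18.511 N/mm
δ = F/k_eq = 144/18.511 = 7.7792 mm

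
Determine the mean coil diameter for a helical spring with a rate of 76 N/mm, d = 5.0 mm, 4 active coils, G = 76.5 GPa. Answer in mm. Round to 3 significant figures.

27.0 mm

D = (Gd⁴/(8N_a·k))^(1/3) = (76.5×10³·5.0⁴/(8·4·76))^(1/3)
  = (19659.7)^(1/3) = 26.9894 mm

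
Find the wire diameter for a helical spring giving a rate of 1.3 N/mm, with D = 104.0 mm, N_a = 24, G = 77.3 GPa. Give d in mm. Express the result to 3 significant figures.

d = (8D³N_a·k / G)^(1/4) = (8·104.0³·24·1.3 / (77.3×10³))^0.25
  = (3632.2)^0.25 = 7.7632 mm

7.76 mm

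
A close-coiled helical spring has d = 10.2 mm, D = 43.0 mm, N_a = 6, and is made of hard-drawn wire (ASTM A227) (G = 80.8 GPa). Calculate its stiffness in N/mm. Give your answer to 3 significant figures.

k = Gd⁴/(8D³N_a) = (80.8×10³ × 10.2⁴) / (8 × 43.0³ × 6)
  = 8.74605e+08 / 3.81634e+06 = 229.17 N/mm

229 N/mm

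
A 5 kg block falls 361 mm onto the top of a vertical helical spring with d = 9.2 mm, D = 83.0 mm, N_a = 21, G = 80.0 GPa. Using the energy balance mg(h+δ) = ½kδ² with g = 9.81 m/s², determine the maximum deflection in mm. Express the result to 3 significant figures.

85.7 mm

k = Gd⁴/(8D³N_a) = (80.0×10³)(9.2⁴)/(8·83.0³·21) = 5.9662 N/mm
W = mg = 5 × 9.81 = 49.05 N
½kδ² − Wδ − Wh = 0 → δ = (W + √(W² + 2kWh))/k
δ = (49.05 + √(2405.9 + 211288))/5.9662 = (49.05 + 462.27)/5.9662 = 85.703 mm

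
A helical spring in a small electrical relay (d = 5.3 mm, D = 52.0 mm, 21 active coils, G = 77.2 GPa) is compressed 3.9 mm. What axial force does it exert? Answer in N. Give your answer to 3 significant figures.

k = Gd⁴/(8D³N_a) = (77.2×10³)(5.3⁴)/(8·52.0³·21) = 2.5787 N/mm
F = k·δ = 2.5787 × 3.9 = 10.057 N

10.1 N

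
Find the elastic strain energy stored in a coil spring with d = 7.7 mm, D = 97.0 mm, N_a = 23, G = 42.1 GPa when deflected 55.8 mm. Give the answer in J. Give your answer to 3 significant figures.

1.37 J

k = Gd⁴/(8D³N_a) = (42.1×10³)(7.7⁴)/(8·97.0³·23) = 0.88128 N/mm
U = ½kδ² = 0.5 × 0.88128 × 55.8² = 1372 N·mm = 1.372 J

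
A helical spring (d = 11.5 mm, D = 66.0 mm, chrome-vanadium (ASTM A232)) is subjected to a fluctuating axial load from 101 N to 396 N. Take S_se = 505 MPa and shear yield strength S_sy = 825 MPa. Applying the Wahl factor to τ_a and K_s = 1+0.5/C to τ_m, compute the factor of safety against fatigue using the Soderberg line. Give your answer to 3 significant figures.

C = D/d = 66.0/11.5 = 5.7391; K_W = (4C−1)/(4C−4)+0.615/C = 1.2654; K_s = 1+0.5/C = 1.0871
F_a = (F_max−F_min)/2 = 147.5 N; F_m = (F_max+F_min)/2 = 248.5 N
τ_a = K_W·8F_aD/(πd³) = 1.2654 × 16.3 = 20.626 MPa
τ_m = K_s·8F_mD/(πd³) = 1.0871 × 27.461 = 29.853 MPa
Soderberg: 1/n_f = τ_a/S_se + τ_m/S_sy = 20.626/505 + 29.853/825 = 0.04084 + 0.03619 = 0.07703
n_f = 1/0.07703 = 12.98

13.0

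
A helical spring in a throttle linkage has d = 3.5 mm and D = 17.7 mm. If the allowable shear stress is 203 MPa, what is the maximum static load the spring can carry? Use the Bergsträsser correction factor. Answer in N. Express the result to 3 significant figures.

C = D/d = 17.7/3.5 = 5.0571
K_B = (4C+2)/(4C−3) = 22.229/17.229 = 1.2902
τ_max = K·8FD/(πd³) → F_max = τ_allow·πd³/(8DK)
F_max = 203·π·3.5³/(8·17.7·1.2902) = 27343/182.69 = 149.67 N

150 N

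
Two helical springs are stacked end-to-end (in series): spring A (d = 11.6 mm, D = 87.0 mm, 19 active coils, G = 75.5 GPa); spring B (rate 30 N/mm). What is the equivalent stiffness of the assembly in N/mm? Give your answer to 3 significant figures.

9.39 N/mm

k_A = Gd⁴/(8D³N_a) = (75.5×10³)(11.6⁴)/(8·87.0³·19) = 13.658 N/mm
Series: 1/k_eq = 1/13.658 + 1/30 = 0.10655; k_eq = 9.3851 N/mm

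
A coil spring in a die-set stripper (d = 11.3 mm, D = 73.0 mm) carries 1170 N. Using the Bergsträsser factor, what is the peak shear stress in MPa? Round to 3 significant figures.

184 MPa

Spring index C = D/d = 73.0/11.3 = 6.4602
K_B = (4C+2)/(4C−3) = 27.841/22.841 = 1.2189
τ₀ = 8FD/(πd³) = 8·1170·73.0/(π·11.3³) = 683280/4533 = 150.73 MPa
τ_max = K·τ₀ = 1.2189 × 150.73 = 183.73 MPa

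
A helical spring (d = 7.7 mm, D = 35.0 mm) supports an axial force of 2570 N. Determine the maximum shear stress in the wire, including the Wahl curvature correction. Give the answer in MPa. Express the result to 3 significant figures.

676 MPa

Spring index C = D/d = 35.0/7.7 = 4.5455
K_W = (4C−1)/(4C−4) + 0.615/C = 17.182/14.182 + 0.1353 = 1.3468
τ₀ = 8FD/(πd³) = 8·2570·35.0/(π·7.7³) = 719600/1434.2 = 501.73 MPa
τ_max = K·τ₀ = 1.3468 × 501.73 = 675.75 MPa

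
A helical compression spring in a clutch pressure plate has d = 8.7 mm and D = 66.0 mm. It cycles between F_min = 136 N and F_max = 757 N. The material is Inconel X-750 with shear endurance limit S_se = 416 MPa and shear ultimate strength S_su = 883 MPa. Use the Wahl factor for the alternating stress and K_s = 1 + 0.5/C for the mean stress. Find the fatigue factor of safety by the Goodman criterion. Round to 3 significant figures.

C = D/d = 66.0/8.7 = 7.5862; K_W = (4C−1)/(4C−4)+0.615/C = 1.1949; K_s = 1+0.5/C = 1.0659
F_a = (F_max−F_min)/2 = 310.5 N; F_m = (F_max+F_min)/2 = 446.5 N
τ_a = K_W·8F_aD/(πd³) = 1.1949 × 79.248 = 94.697 MPa
τ_m = K_s·8F_mD/(πd³) = 1.0659 × 113.96 = 121.47 MPa
Goodman: 1/n_f = τ_a/S_se + τ_m/S_su = 94.697/416 + 121.47/883 = 0.22764 + 0.13756 = 0.3652
n_f = 1/0.3652 = 2.738

2.74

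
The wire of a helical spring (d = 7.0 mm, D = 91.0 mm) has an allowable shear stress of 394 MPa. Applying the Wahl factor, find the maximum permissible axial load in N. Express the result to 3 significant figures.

525 N

C = D/d = 91.0/7.0 = 13.0000
K_W = (4C−1)/(4C−4) + 0.615/C = 51.000/48.000 + 0.0473 = 1.1098
τ_max = K·8FD/(πd³) → F_max = τ_allow·πd³/(8DK)
F_max = 394·π·7.0³/(8·91.0·1.1098) = 4.2456e+05/807.94 = 525.49 N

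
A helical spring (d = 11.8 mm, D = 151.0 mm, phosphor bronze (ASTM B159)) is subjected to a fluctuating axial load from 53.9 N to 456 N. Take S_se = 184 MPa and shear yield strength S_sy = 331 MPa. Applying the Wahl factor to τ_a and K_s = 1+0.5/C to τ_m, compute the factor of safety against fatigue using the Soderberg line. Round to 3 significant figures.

2.12

C = D/d = 151.0/11.8 = 12.7966; K_W = (4C−1)/(4C−4)+0.615/C = 1.1116; K_s = 1+0.5/C = 1.0391
F_a = (F_max−F_min)/2 = 201.05 N; F_m = (F_max+F_min)/2 = 254.95 N
τ_a = K_W·8F_aD/(πd³) = 1.1116 × 47.052 = 52.304 MPa
τ_m = K_s·8F_mD/(πd³) = 1.0391 × 59.666 = 61.997 MPa
Soderberg: 1/n_f = τ_a/S_se + τ_m/S_sy = 52.304/184 + 61.997/331 = 0.28426 + 0.18730 = 0.47157
n_f = 1/0.47157 = 2.121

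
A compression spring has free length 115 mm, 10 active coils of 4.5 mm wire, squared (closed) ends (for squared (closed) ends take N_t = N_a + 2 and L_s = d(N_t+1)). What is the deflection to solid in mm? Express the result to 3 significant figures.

N_t = 12; L_s = 4.5·13 = 58.5 mm
δ_solid = L₀ − L_s = 115 − 58.5 = 56.5 mm

56.5 mm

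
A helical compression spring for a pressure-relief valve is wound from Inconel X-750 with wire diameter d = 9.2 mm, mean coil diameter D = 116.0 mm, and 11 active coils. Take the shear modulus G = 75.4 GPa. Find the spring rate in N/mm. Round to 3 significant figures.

3.93 N/mm

k = Gd⁴/(8D³N_a) = (75.4×10³ × 9.2⁴) / (8 × 116.0³ × 11)
  = 5.4016e+08 / 1.37359e+08 = 3.9325 N/mm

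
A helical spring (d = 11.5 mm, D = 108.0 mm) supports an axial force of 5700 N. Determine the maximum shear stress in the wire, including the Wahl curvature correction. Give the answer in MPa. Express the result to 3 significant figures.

Spring index C = D/d = 108.0/11.5 = 9.3913
K_W = (4C−1)/(4C−4) + 0.615/C = 36.565/33.565 + 0.0655 = 1.1549
τ₀ = 8FD/(πd³) = 8·5700·108.0/(π·11.5³) = 4.9248e+06/4778 = 1030.7 MPa
τ_max = K·τ₀ = 1.1549 × 1030.7 = 1190.4 MPa

1190 MPa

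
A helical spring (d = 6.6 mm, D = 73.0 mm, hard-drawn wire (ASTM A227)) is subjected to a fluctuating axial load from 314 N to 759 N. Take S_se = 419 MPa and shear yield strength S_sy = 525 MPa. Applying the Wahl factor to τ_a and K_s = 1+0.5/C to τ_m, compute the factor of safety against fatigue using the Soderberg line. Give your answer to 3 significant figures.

C = D/d = 73.0/6.6 = 11.0606; K_W = (4C−1)/(4C−4)+0.615/C = 1.1302; K_s = 1+0.5/C = 1.0452
F_a = (F_max−F_min)/2 = 222.5 N; F_m = (F_max+F_min)/2 = 536.5 N
τ_a = K_W·8F_aD/(πd³) = 1.1302 × 143.87 = 162.59 MPa
τ_m = K_s·8F_mD/(πd³) = 1.0452 × 346.9 = 362.58 MPa
Soderberg: 1/n_f = τ_a/S_se + τ_m/S_sy = 162.59/419 + 362.58/525 = 0.38805 + 0.69063 = 1.0787
n_f = 1/1.0787 = 0.9271

0.927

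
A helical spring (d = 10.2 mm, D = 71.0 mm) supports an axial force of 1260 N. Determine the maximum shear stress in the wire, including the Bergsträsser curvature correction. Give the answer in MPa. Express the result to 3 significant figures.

258 MPa

Spring index C = D/d = 71.0/10.2 = 6.9608
K_B = (4C+2)/(4C−3) = 29.843/24.843 = 1.2013
τ₀ = 8FD/(πd³) = 8·1260·71.0/(π·10.2³) = 715680/3333.9 = 214.67 MPa
τ_max = K·τ₀ = 1.2013 × 214.67 = 257.87 MPa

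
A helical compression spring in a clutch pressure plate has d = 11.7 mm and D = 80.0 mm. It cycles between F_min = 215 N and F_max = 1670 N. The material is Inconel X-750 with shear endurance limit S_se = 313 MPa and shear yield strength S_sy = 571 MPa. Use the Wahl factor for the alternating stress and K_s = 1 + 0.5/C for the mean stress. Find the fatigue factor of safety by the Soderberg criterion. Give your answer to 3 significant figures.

C = D/d = 80.0/11.7 = 6.8376; K_W = (4C−1)/(4C−4)+0.615/C = 1.2184; K_s = 1+0.5/C = 1.0731
F_a = (F_max−F_min)/2 = 727.5 N; F_m = (F_max+F_min)/2 = 942.5 N
τ_a = K_W·8F_aD/(πd³) = 1.2184 × 92.535 = 112.75 MPa
τ_m = K_s·8F_mD/(πd³) = 1.0731 × 119.88 = 128.65 MPa
Soderberg: 1/n_f = τ_a/S_se + τ_m/S_sy = 112.75/313 + 128.65/571 = 0.36021 + 0.22530 = 0.58552
n_f = 1/0.58552 = 1.708

1.71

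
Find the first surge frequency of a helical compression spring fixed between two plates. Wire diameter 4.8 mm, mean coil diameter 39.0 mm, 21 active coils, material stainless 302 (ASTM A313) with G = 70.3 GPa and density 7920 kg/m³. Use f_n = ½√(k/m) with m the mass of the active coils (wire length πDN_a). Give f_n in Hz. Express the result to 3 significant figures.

k = Gd⁴/(8D³N_a) = (70.3×10³)(4.8⁴)/(8·39.0³·21) = 3.7447 N/mm = 3744.7 N/m
Wire length L = πDN_a = π·39.0·21 = 2573 mm
m = ρ·(πd²/4)·L = 7920 × 18.096×10⁻⁶ m² × 2.573 m = 0.36875 kg
f_n = ½√(k/m) = 0.5·√(3744.7/0.36875) = 0.5·√(10155) = 50.386 Hz

50.4 Hz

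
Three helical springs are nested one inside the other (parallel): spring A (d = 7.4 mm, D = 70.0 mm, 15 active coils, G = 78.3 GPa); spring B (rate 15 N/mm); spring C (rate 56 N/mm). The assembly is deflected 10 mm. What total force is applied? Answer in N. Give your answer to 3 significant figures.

k_A = Gd⁴/(8D³N_a) = (78.3×10³)(7.4⁴)/(8·70.0³·15) = 5.7044 N/mm
Parallel: k_eq = 5.7044 + 15 + 56 = 76.704 N/mm
F = k_eq·δ = 76.704·10 = 767.04 N

767 N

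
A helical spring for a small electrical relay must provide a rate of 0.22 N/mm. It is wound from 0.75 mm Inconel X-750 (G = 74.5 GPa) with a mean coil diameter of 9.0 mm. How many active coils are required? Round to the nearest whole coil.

N_a = Gd⁴/(8D³k) = (74.5×10³ × 0.75⁴)/(8 × 9.0³ × 0.22)
    = 23572.3 / 1283.04 = 18.37 → 18 coils

18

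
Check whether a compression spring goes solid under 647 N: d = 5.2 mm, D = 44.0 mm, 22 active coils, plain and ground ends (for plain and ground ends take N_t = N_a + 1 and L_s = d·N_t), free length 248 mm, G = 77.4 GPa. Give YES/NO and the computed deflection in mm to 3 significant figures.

YES, δ = 171 mm

k = Gd⁴/(8D³N_a) = (77.4×10³)(5.2⁴)/(8·44.0³·22) = 3.7747 N/mm
N_t = 23; L_s = 5.2·23 = 119.6 mm; δ_solid = L₀ − L_s = 248 − 119.6 = 128.4 mm
δ = F/k = 647/3.7747 = 171.4 mm
δ ≥ δ_solid → spring goes solid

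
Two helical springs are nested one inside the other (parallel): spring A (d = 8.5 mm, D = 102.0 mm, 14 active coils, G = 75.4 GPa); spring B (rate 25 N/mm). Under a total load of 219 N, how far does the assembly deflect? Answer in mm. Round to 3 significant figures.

7.74 mm

k_A = Gd⁴/(8D³N_a) = (75.4×10³)(8.5⁴)/(8·102.0³·14) = 3.3115 N/mm
Parallel: k_eq = 3.3115 + 25 = 28.312 N/mm
δ = F/k_eq = 219/28.312 = 7.7354 mm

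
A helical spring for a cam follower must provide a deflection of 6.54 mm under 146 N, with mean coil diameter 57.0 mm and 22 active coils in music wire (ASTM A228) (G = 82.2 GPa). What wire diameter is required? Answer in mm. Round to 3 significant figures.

Required rate k = F/δ = 146/6.54 = 22.324 N/mm
d = (8D³N_a·k / G)^(1/4) = (8·57.0³·22·22.324 / (82.2×10³))^0.25
  = (8852)^0.25 = 9.6997 mm

9.70 mm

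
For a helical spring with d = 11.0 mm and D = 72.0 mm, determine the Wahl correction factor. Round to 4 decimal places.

C = D/d = 72.0/11.0 = 6.5455
K_W = (4C−1)/(4C−4) + 0.615/C = 25.182/22.182 + 0.0940 = 1.2292

1.2292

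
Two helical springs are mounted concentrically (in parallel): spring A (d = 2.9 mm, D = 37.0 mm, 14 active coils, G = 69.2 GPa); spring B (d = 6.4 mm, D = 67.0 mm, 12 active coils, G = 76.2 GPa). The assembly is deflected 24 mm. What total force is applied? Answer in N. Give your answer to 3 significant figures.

127 N

k_A = Gd⁴/(8D³N_a) = (69.2×10³)(2.9⁴)/(8·37.0³·14) = 0.86273 N/mm
k_B = Gd⁴/(8D³N_a) = (76.2×10³)(6.4⁴)/(8·67.0³·12) = 4.4277 N/mm
Parallel: k_eq = 0.86273 + 4.4277 = 5.2904 N/mm
F = k_eq·δ = 5.2904·24 = 126.97 N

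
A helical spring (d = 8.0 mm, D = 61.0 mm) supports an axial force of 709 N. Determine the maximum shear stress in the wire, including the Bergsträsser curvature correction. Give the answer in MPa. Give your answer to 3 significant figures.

254 MPa

Spring index C = D/d = 61.0/8.0 = 7.6250
K_B = (4C+2)/(4C−3) = 32.500/27.500 = 1.1818
τ₀ = 8FD/(πd³) = 8·709·61.0/(π·8.0³) = 345992/1608.5 = 215.1 MPa
τ_max = K·τ₀ = 1.1818 × 215.1 = 254.21 MPa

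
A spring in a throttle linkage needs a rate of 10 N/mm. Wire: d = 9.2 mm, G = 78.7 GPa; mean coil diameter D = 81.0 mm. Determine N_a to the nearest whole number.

13

N_a = Gd⁴/(8D³k) = (78.7×10³ × 9.2⁴)/(8 × 81.0³ × 10)
    = 5.63801e+08 / 4.25153e+07 = 13.26 → 13 coils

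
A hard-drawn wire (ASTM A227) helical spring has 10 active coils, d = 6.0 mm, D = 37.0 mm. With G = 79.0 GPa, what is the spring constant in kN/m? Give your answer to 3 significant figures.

k = Gd⁴/(8D³N_a) = (79.0×10³ × 6.0⁴) / (8 × 37.0³ × 10)
  = 1.02384e+08 / 4.05224e+06 = 25.266 N/mm

25.3 kN/m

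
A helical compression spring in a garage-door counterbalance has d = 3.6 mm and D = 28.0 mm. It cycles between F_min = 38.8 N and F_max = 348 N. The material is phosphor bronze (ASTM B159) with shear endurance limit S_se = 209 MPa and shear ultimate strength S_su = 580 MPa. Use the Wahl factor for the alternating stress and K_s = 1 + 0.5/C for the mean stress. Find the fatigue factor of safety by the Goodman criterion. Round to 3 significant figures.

0.530

C = D/d = 28.0/3.6 = 7.7778; K_W = (4C−1)/(4C−4)+0.615/C = 1.1897; K_s = 1+0.5/C = 1.0643
F_a = (F_max−F_min)/2 = 154.6 N; F_m = (F_max+F_min)/2 = 193.4 N
τ_a = K_W·8F_aD/(πd³) = 1.1897 × 236.27 = 281.09 MPa
τ_m = K_s·8F_mD/(πd³) = 1.0643 × 295.56 = 314.56 MPa
Goodman: 1/n_f = τ_a/S_se + τ_m/S_su = 281.09/209 + 314.56/580 = 1.34493 + 0.54235 = 1.8873
n_f = 1/1.8873 = 0.5299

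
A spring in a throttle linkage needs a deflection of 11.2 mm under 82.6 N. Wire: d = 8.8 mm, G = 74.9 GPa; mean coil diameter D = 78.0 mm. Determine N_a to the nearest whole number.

Required rate k = F/δ = 82.6/11.2 = 7.375 N/mm
N_a = Gd⁴/(8D³k) = (74.9×10³ × 8.8⁴)/(8 × 78.0³ × 7.375)
    = 4.49172e+08 / 2.79986e+07 = 16.04 → 16 coils

16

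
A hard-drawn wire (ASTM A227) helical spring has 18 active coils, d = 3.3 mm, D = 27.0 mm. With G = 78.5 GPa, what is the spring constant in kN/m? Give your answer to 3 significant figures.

k = Gd⁴/(8D³N_a) = (78.5×10³ × 3.3⁴) / (8 × 27.0³ × 18)
  = 9.30948e+06 / 2.83435e+06 = 3.2845 N/mm

3.28 kN/m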